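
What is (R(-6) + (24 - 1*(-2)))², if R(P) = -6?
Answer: 400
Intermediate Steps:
(R(-6) + (24 - 1*(-2)))² = (-6 + (24 - 1*(-2)))² = (-6 + (24 + 2))² = (-6 + 26)² = 20² = 400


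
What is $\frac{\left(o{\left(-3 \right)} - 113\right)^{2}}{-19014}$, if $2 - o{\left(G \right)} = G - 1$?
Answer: $- \frac{11449}{19014} \approx -0.60214$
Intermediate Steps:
$o{\left(G \right)} = 3 - G$ ($o{\left(G \right)} = 2 - \left(G - 1\right) = 2 - \left(-1 + G\right) = 3 - G$)
$\frac{\left(o{\left(-3 \right)} - 113\right)^{2}}{-19014} = \frac{\left(\left(3 - -3\right) - 113\right)^{2}}{-19014} = \left(\left(3 + 3\right) - 113\right)^{2} \left(- \frac{1}{19014}\right) = \left(6 - 113\right)^{2} \left(- \frac{1}{19014}\right) = \left(-107\right)^{2} \left(- \frac{1}{19014}\right) = 11449 \left(- \frac{1}{19014}\right) = - \frac{11449}{19014}$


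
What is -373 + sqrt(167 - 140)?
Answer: -373 + 3*sqrt(3) ≈ -367.80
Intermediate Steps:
-373 + sqrt(167 - 140) = -373 + sqrt(27) = -373 + 3*sqrt(3)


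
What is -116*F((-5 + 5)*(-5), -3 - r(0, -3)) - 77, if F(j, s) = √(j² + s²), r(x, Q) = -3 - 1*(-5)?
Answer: -657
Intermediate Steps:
r(x, Q) = 2 (r(x, Q) = -3 + 5 = 2)
-116*F((-5 + 5)*(-5), -3 - r(0, -3)) - 77 = -116*√(((-5 + 5)*(-5))² + (-3 - 1*2)²) - 77 = -116*√((0*(-5))² + (-3 - 2)²) - 77 = -116*√(0² + (-5)²) - 77 = -116*√(0 + 25) - 77 = -116*√25 - 77 = -116*5 - 77 = -580 - 77 = -657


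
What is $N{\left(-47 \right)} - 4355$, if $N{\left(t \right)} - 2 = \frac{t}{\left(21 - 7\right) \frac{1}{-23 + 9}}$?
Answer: $-4306$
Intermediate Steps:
$N{\left(t \right)} = 2 - t$ ($N{\left(t \right)} = 2 + \frac{t}{\left(21 - 7\right) \frac{1}{-23 + 9}} = 2 + \frac{t}{14 \frac{1}{-14}} = 2 + \frac{t}{14 \left(- \frac{1}{14}\right)} = 2 + \frac{t}{-1} = 2 + t \left(-1\right) = 2 - t$)
$N{\left(-47 \right)} - 4355 = \left(2 - -47\right) - 4355 = \left(2 + 47\right) - 4355 = 49 - 4355 = -4306$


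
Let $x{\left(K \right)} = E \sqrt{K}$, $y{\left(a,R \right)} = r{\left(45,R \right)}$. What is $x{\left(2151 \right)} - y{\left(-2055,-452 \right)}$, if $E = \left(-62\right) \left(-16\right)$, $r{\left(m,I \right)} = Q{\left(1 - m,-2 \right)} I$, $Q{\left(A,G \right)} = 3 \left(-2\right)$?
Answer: $-2712 + 2976 \sqrt{239} \approx 43296.0$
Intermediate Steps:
$Q{\left(A,G \right)} = -6$
$r{\left(m,I \right)} = - 6 I$
$y{\left(a,R \right)} = - 6 R$
$E = 992$
$x{\left(K \right)} = 992 \sqrt{K}$
$x{\left(2151 \right)} - y{\left(-2055,-452 \right)} = 992 \sqrt{2151} - \left(-6\right) \left(-452\right) = 992 \cdot 3 \sqrt{239} - 2712 = 2976 \sqrt{239} - 2712 = -2712 + 2976 \sqrt{239}$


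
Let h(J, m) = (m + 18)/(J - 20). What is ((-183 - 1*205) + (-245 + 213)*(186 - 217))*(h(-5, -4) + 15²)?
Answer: 3389044/25 ≈ 1.3556e+5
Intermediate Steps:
h(J, m) = (18 + m)/(-20 + J)
((-183 - 1*205) + (-245 + 213)*(186 - 217))*(h(-5, -4) + 15²) = ((-183 - 1*205) + (-245 + 213)*(186 - 217))*((18 - 4)/(-20 - 5) + 15²) = ((-183 - 205) - 32*(-31))*(14/(-25) + 225) = (-388 + 992)*(-1/25*14 + 225) = 604*(-14/25 + 225) = 604*(5611/25) = 3389044/25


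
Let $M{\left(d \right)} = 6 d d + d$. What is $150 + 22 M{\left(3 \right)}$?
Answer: $1404$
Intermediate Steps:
$M{\left(d \right)} = d + 6 d^{2}$ ($M{\left(d \right)} = 6 d^{2} + d = d + 6 d^{2}$)
$150 + 22 M{\left(3 \right)} = 150 + 22 \cdot 3 \left(1 + 6 \cdot 3\right) = 150 + 22 \cdot 3 \left(1 + 18\right) = 150 + 22 \cdot 3 \cdot 19 = 150 + 22 \cdot 57 = 150 + 1254 = 1404$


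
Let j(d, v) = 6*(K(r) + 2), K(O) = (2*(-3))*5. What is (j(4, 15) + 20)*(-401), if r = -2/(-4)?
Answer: 59348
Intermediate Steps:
r = 1/2 (r = -2*(-1/4) = 1/2 ≈ 0.50000)
K(O) = -30 (K(O) = -6*5 = -30)
j(d, v) = -168 (j(d, v) = 6*(-30 + 2) = 6*(-28) = -168)
(j(4, 15) + 20)*(-401) = (-168 + 20)*(-401) = -148*(-401) = 59348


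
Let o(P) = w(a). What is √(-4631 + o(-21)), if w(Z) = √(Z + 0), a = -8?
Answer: √(-4631 + 2*I*√2) ≈ 0.0208 + 68.052*I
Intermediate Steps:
w(Z) = √Z
o(P) = 2*I*√2 (o(P) = √(-8) = 2*I*√2)
√(-4631 + o(-21)) = √(-4631 + 2*I*√2)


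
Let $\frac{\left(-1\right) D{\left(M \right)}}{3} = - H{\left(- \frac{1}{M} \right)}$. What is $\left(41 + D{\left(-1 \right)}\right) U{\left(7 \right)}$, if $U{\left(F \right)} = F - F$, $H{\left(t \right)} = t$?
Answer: $0$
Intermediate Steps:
$U{\left(F \right)} = 0$
$D{\left(M \right)} = - \frac{3}{M}$ ($D{\left(M \right)} = - 3 \left(- \frac{-1}{M}\right) = - \frac{3}{M}$)
$\left(41 + D{\left(-1 \right)}\right) U{\left(7 \right)} = \left(41 - \frac{3}{-1}\right) 0 = \left(41 - -3\right) 0 = \left(41 + 3\right) 0 = 44 \cdot 0 = 0$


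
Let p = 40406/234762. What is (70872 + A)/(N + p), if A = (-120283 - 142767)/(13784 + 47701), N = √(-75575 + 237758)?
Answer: -344437209985410047/4579823940825537073 + 2001206956654824369*√162183/4579823940825537073 ≈ 175.90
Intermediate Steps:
p = 20203/117381 (p = 40406*(1/234762) = 20203/117381 ≈ 0.17211)
N = √162183 ≈ 402.72
A = -52610/12297 (A = -263050/61485 = -263050*1/61485 = -52610/12297 ≈ -4.2783)
(70872 + A)/(N + p) = (70872 - 52610/12297)/(√162183 + 20203/117381) = 871460374/(12297*(20203/117381 + √162183))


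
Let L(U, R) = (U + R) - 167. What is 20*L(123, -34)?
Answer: -1560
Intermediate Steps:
L(U, R) = -167 + R + U (L(U, R) = (R + U) - 167 = -167 + R + U)
20*L(123, -34) = 20*(-167 - 34 + 123) = 20*(-78) = -1560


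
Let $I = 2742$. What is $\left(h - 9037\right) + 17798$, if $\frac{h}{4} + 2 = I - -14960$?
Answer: $79561$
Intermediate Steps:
$h = 70800$ ($h = -8 + 4 \left(2742 - -14960\right) = -8 + 4 \left(2742 + 14960\right) = -8 + 4 \cdot 17702 = -8 + 70808 = 70800$)
$\left(h - 9037\right) + 17798 = \left(70800 - 9037\right) + 17798 = 61763 + 17798 = 79561$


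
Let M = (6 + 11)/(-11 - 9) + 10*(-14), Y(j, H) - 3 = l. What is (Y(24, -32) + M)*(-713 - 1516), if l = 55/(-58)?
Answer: 179441187/580 ≈ 3.0938e+5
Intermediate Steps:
l = -55/58 (l = 55*(-1/58) = -55/58 ≈ -0.94828)
Y(j, H) = 119/58 (Y(j, H) = 3 - 55/58 = 119/58)
M = -2817/20 (M = 17/(-20) - 140 = 17*(-1/20) - 140 = -17/20 - 140 = -2817/20 ≈ -140.85)
(Y(24, -32) + M)*(-713 - 1516) = (119/58 - 2817/20)*(-713 - 1516) = -80503/580*(-2229) = 179441187/580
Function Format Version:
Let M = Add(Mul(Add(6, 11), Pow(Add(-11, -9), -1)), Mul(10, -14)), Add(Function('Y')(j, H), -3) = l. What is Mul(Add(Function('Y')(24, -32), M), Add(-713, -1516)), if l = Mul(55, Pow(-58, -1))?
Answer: Rational(179441187, 580) ≈ 3.0938e+5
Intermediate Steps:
l = Rational(-55, 58) (l = Mul(55, Rational(-1, 58)) = Rational(-55, 58) ≈ -0.94828)
Function('Y')(j, H) = Rational(119, 58) (Function('Y')(j, H) = Add(3, Rational(-55, 58)) = Rational(119, 58))
M = Rational(-2817, 20) (M = Add(Mul(17, Pow(-20, -1)), -140) = Add(Mul(17, Rational(-1, 20)), -140) = Add(Rational(-17, 20), -140) = Rational(-2817, 20) ≈ -140.85)
Mul(Add(Function('Y')(24, -32), M), Add(-713, -1516)) = Mul(Add(Rational(119, 58), Rational(-2817, 20)), Add(-713, -1516)) = Mul(Rational(-80503, 580), -2229) = Rational(179441187, 580)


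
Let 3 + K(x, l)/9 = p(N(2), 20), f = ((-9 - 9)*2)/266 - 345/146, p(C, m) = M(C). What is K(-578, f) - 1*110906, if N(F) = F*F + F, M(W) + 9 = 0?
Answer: -111014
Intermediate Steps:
M(W) = -9 (M(W) = -9 + 0 = -9)
N(F) = F + F² (N(F) = F² + F = F + F²)
p(C, m) = -9
f = -48513/19418 (f = -18*2*(1/266) - 345*1/146 = -36*1/266 - 345/146 = -18/133 - 345/146 = -48513/19418 ≈ -2.4984)
K(x, l) = -108 (K(x, l) = -27 + 9*(-9) = -27 - 81 = -108)
K(-578, f) - 1*110906 = -108 - 1*110906 = -108 - 110906 = -111014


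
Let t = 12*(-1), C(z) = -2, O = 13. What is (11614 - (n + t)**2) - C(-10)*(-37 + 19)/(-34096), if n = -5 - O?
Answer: 91326145/8524 ≈ 10714.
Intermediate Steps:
t = -12
n = -18 (n = -5 - 1*13 = -5 - 13 = -18)
(11614 - (n + t)**2) - C(-10)*(-37 + 19)/(-34096) = (11614 - (-18 - 12)**2) - (-2*(-37 + 19))/(-34096) = (11614 - 1*(-30)**2) - (-2*(-18))*(-1)/34096 = (11614 - 1*900) - 36*(-1)/34096 = (11614 - 900) - 1*(-9/8524) = 10714 + 9/8524 = 91326145/8524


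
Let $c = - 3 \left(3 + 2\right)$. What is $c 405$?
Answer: $-6075$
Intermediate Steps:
$c = -15$ ($c = \left(-3\right) 5 = -15$)
$c 405 = \left(-15\right) 405 = -6075$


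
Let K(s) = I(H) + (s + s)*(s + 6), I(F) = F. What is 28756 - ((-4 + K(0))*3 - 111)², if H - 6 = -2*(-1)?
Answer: 18955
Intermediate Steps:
H = 8 (H = 6 - 2*(-1) = 6 + 2 = 8)
K(s) = 8 + 2*s*(6 + s) (K(s) = 8 + (s + s)*(s + 6) = 8 + (2*s)*(6 + s) = 8 + 2*s*(6 + s))
28756 - ((-4 + K(0))*3 - 111)² = 28756 - ((-4 + (8 + 2*0² + 12*0))*3 - 111)² = 28756 - ((-4 + (8 + 2*0 + 0))*3 - 111)² = 28756 - ((-4 + (8 + 0 + 0))*3 - 111)² = 28756 - ((-4 + 8)*3 - 111)² = 28756 - (4*3 - 111)² = 28756 - (12 - 111)² = 28756 - 1*(-99)² = 28756 - 1*9801 = 28756 - 9801 = 18955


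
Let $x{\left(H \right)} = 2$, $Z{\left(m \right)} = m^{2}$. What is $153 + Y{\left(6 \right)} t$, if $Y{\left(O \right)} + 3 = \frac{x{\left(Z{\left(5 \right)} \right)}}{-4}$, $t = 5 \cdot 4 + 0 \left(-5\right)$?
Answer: $83$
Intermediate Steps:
$t = 20$ ($t = 20 + 0 = 20$)
$Y{\left(O \right)} = - \frac{7}{2}$ ($Y{\left(O \right)} = -3 + \frac{2}{-4} = -3 + 2 \left(- \frac{1}{4}\right) = -3 - \frac{1}{2} = - \frac{7}{2}$)
$153 + Y{\left(6 \right)} t = 153 - 70 = 83$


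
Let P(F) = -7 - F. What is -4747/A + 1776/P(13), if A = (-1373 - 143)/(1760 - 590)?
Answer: 13548423/3790 ≈ 3574.8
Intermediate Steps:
A = -758/585 (A = -1516/1170 = -1516*1/1170 = -758/585 ≈ -1.2957)
-4747/A + 1776/P(13) = -4747/(-758/585) + 1776/(-7 - 1*13) = -4747*(-585/758) + 1776/(-7 - 13) = 2776995/758 + 1776/(-20) = 2776995/758 + 1776*(-1/20) = 2776995/758 - 444/5 = 13548423/3790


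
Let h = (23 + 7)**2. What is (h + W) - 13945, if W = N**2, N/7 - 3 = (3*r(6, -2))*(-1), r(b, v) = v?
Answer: -9076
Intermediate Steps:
h = 900 (h = 30**2 = 900)
N = 63 (N = 21 + 7*((3*(-2))*(-1)) = 21 + 7*(-6*(-1)) = 21 + 7*6 = 21 + 42 = 63)
W = 3969 (W = 63**2 = 3969)
(h + W) - 13945 = (900 + 3969) - 13945 = 4869 - 13945 = -9076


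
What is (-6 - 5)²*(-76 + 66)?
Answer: -1210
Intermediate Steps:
(-6 - 5)²*(-76 + 66) = (-11)²*(-10) = 121*(-10) = -1210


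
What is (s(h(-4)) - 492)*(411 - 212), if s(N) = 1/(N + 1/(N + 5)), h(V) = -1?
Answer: -294520/3 ≈ -98173.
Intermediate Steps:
s(N) = 1/(N + 1/(5 + N))
(s(h(-4)) - 492)*(411 - 212) = ((5 - 1)/(1 + (-1)² + 5*(-1)) - 492)*(411 - 212) = (4/(1 + 1 - 5) - 492)*199 = (4/(-3) - 492)*199 = (-⅓*4 - 492)*199 = (-4/3 - 492)*199 = -1480/3*199 = -294520/3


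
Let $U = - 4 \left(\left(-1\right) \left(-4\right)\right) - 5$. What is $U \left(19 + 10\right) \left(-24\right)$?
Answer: $14616$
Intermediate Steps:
$U = -21$ ($U = \left(-4\right) 4 - 5 = -16 - 5 = -21$)
$U \left(19 + 10\right) \left(-24\right) = - 21 \left(19 + 10\right) \left(-24\right) = \left(-21\right) 29 \left(-24\right) = \left(-609\right) \left(-24\right) = 14616$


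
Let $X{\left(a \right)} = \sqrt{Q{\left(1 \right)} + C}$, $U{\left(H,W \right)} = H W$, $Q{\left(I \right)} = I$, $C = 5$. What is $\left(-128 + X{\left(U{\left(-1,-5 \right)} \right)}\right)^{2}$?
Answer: $\left(128 - \sqrt{6}\right)^{2} \approx 15763.0$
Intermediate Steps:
$X{\left(a \right)} = \sqrt{6}$ ($X{\left(a \right)} = \sqrt{1 + 5} = \sqrt{6}$)
$\left(-128 + X{\left(U{\left(-1,-5 \right)} \right)}\right)^{2} = \left(-128 + \sqrt{6}\right)^{2}$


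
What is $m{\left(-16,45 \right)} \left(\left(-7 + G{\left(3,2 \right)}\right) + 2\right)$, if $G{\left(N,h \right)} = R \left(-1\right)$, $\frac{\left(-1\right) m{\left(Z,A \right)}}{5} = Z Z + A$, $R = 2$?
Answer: $10535$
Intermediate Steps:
$m{\left(Z,A \right)} = - 5 A - 5 Z^{2}$ ($m{\left(Z,A \right)} = - 5 \left(Z Z + A\right) = - 5 \left(Z^{2} + A\right) = - 5 \left(A + Z^{2}\right) = - 5 A - 5 Z^{2}$)
$G{\left(N,h \right)} = -2$ ($G{\left(N,h \right)} = 2 \left(-1\right) = -2$)
$m{\left(-16,45 \right)} \left(\left(-7 + G{\left(3,2 \right)}\right) + 2\right) = \left(\left(-5\right) 45 - 5 \left(-16\right)^{2}\right) \left(\left(-7 - 2\right) + 2\right) = \left(-225 - 1280\right) \left(-9 + 2\right) = \left(-225 - 1280\right) \left(-7\right) = \left(-1505\right) \left(-7\right) = 10535$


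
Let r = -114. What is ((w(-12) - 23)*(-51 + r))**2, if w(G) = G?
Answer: 33350625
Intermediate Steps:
((w(-12) - 23)*(-51 + r))**2 = ((-12 - 23)*(-51 - 114))**2 = (-35*(-165))**2 = 5775**2 = 33350625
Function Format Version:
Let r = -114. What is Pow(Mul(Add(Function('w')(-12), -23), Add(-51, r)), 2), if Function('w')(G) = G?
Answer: 33350625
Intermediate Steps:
Pow(Mul(Add(Function('w')(-12), -23), Add(-51, r)), 2) = Pow(Mul(Add(-12, -23), Add(-51, -114)), 2) = Pow(Mul(-35, -165), 2) = Pow(5775, 2) = 33350625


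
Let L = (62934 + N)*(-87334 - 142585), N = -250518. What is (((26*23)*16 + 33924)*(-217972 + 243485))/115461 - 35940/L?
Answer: 3988047447304030273/414977665165488 ≈ 9610.3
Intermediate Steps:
L = 43129125696 (L = (62934 - 250518)*(-87334 - 142585) = -187584*(-229919) = 43129125696)
(((26*23)*16 + 33924)*(-217972 + 243485))/115461 - 35940/L = (((26*23)*16 + 33924)*(-217972 + 243485))/115461 - 35940/43129125696 = ((598*16 + 33924)*25513)*(1/115461) - 35940*1/43129125696 = ((9568 + 33924)*25513)*(1/115461) - 2995/3594093808 = (43492*25513)*(1/115461) - 2995/3594093808 = 1109611396*(1/115461) - 2995/3594093808 = 1109611396/115461 - 2995/3594093808 = 3988047447304030273/414977665165488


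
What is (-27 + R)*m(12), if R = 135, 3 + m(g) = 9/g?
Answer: -243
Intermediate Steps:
m(g) = -3 + 9/g
(-27 + R)*m(12) = (-27 + 135)*(-3 + 9/12) = 108*(-3 + 9*(1/12)) = 108*(-3 + 3/4) = 108*(-9/4) = -243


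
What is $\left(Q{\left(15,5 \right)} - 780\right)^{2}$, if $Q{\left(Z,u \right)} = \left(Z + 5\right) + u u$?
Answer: $540225$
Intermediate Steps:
$Q{\left(Z,u \right)} = 5 + Z + u^{2}$ ($Q{\left(Z,u \right)} = \left(5 + Z\right) + u^{2} = 5 + Z + u^{2}$)
$\left(Q{\left(15,5 \right)} - 780\right)^{2} = \left(\left(5 + 15 + 5^{2}\right) - 780\right)^{2} = \left(\left(5 + 15 + 25\right) - 780\right)^{2} = \left(45 - 780\right)^{2} = \left(-735\right)^{2} = 540225$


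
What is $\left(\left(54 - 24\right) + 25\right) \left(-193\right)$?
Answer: $-10615$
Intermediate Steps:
$\left(\left(54 - 24\right) + 25\right) \left(-193\right) = \left(30 + 25\right) \left(-193\right) = 55 \left(-193\right) = -10615$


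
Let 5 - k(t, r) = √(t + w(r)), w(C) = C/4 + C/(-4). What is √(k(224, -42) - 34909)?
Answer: 2*√(-8726 - √14) ≈ 186.87*I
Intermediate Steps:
w(C) = 0 (w(C) = C*(¼) + C*(-¼) = C/4 - C/4 = 0)
k(t, r) = 5 - √t (k(t, r) = 5 - √(t + 0) = 5 - √t)
√(k(224, -42) - 34909) = √((5 - √224) - 34909) = √((5 - 4*√14) - 34909) = √(-34904 - 4*√14)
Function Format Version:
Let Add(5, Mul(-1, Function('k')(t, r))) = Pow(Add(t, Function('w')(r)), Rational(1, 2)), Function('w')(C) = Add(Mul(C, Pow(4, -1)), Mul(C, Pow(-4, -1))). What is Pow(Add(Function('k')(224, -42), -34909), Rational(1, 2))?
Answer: Mul(2, Pow(Add(-8726, Mul(-1, Pow(14, Rational(1, 2)))), Rational(1, 2))) ≈ Mul(186.87, I)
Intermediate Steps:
Function('w')(C) = 0 (Function('w')(C) = Add(Mul(C, Rational(1, 4)), Mul(C, Rational(-1, 4))) = Add(Mul(Rational(1, 4), C), Mul(Rational(-1, 4), C)) = 0)
Function('k')(t, r) = Add(5, Mul(-1, Pow(t, Rational(1, 2)))) (Function('k')(t, r) = Add(5, Mul(-1, Pow(Add(t, 0), Rational(1, 2)))) = Add(5, Mul(-1, Pow(t, Rational(1, 2)))))
Pow(Add(Function('k')(224, -42), -34909), Rational(1, 2)) = Pow(Add(Add(5, Mul(-1, Pow(224, Rational(1, 2)))), -34909), Rational(1, 2)) = Pow(Add(Add(5, Mul(-1, Mul(4, Pow(14, Rational(1, 2))))), -34909), Rational(1, 2)) = Pow(Add(Add(5, Mul(-4, Pow(14, Rational(1, 2)))), -34909), Rational(1, 2)) = Pow(Add(-34904, Mul(-4, Pow(14, Rational(1, 2)))), Rational(1, 2))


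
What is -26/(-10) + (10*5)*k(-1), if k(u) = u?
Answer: -237/5 ≈ -47.400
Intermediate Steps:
-26/(-10) + (10*5)*k(-1) = -26/(-10) + (10*5)*(-1) = -26*(-1/10) + 50*(-1) = 13/5 - 50 = -237/5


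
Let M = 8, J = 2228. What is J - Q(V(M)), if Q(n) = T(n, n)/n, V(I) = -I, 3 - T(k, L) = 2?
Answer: 17825/8 ≈ 2228.1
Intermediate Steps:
T(k, L) = 1 (T(k, L) = 3 - 1*2 = 3 - 2 = 1)
Q(n) = 1/n
J - Q(V(M)) = 2228 - 1/((-1*8)) = 2228 - 1/(-8) = 2228 - 1*(-⅛) = 2228 + ⅛ = 17825/8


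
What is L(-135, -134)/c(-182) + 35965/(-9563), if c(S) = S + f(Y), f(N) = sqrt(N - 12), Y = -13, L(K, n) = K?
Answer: -957240875/317003887 + 675*I/33149 ≈ -3.0196 + 0.020363*I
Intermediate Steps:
f(N) = sqrt(-12 + N)
c(S) = S + 5*I (c(S) = S + sqrt(-12 - 13) = S + sqrt(-25) = S + 5*I)
L(-135, -134)/c(-182) + 35965/(-9563) = -135*(-182 - 5*I)/33149 + 35965/(-9563) = -135*(-182 - 5*I)/33149 + 35965*(-1/9563) = -135*(-182 - 5*I)/33149 - 35965/9563 = -35965/9563 - 135*(-182 - 5*I)/33149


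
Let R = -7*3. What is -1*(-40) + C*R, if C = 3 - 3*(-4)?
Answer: -275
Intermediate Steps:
C = 15 (C = 3 + 12 = 15)
R = -21
-1*(-40) + C*R = -1*(-40) + 15*(-21) = 40 - 315 = -275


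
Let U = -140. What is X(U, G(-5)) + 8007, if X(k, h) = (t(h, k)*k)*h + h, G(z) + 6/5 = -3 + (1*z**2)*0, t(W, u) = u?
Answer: -371586/5 ≈ -74317.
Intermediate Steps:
G(z) = -21/5 (G(z) = -6/5 + (-3 + (1*z**2)*0) = -6/5 + (-3 + z**2*0) = -6/5 + (-3 + 0) = -6/5 - 3 = -21/5)
X(k, h) = h + h*k**2 (X(k, h) = (k*k)*h + h = k**2*h + h = h*k**2 + h = h + h*k**2)
X(U, G(-5)) + 8007 = -21*(1 + (-140)**2)/5 + 8007 = -21*(1 + 19600)/5 + 8007 = -21/5*19601 + 8007 = -411621/5 + 8007 = -371586/5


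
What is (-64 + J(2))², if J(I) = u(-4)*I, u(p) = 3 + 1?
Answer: 3136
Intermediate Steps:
u(p) = 4
J(I) = 4*I
(-64 + J(2))² = (-64 + 4*2)² = (-64 + 8)² = (-56)² = 3136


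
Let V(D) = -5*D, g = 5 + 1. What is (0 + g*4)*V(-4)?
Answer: 480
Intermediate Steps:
g = 6
(0 + g*4)*V(-4) = (0 + 6*4)*(-5*(-4)) = (0 + 24)*20 = 24*20 = 480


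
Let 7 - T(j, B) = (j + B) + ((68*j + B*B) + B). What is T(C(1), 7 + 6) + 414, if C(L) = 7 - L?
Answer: -188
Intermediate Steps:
T(j, B) = 7 - B**2 - 69*j - 2*B (T(j, B) = 7 - ((j + B) + ((68*j + B*B) + B)) = 7 - ((B + j) + ((68*j + B**2) + B)) = 7 - ((B + j) + ((B**2 + 68*j) + B)) = 7 - ((B + j) + (B + B**2 + 68*j)) = 7 - (B**2 + 2*B + 69*j) = 7 + (-B**2 - 69*j - 2*B) = 7 - B**2 - 69*j - 2*B)
T(C(1), 7 + 6) + 414 = (7 - (7 + 6)**2 - 69*(7 - 1*1) - 2*(7 + 6)) + 414 = (7 - 1*13**2 - 69*(7 - 1) - 2*13) + 414 = (7 - 1*169 - 69*6 - 26) + 414 = (7 - 169 - 414 - 26) + 414 = -602 + 414 = -188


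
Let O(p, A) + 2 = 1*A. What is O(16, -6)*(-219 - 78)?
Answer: 2376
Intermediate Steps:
O(p, A) = -2 + A (O(p, A) = -2 + 1*A = -2 + A)
O(16, -6)*(-219 - 78) = (-2 - 6)*(-219 - 78) = -8*(-297) = 2376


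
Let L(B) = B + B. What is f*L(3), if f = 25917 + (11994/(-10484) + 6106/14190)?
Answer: 22415773487/144155 ≈ 1.5550e+5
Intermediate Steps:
L(B) = 2*B
f = 22415773487/864930 (f = 25917 + (11994*(-1/10484) + 6106*(1/14190)) = 25917 + (-5997/5242 + 71/165) = 25917 - 617323/864930 = 22415773487/864930 ≈ 25916.)
f*L(3) = 22415773487*(2*3)/864930 = (22415773487/864930)*6 = 22415773487/144155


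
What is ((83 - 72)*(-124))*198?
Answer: -270072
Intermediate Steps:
((83 - 72)*(-124))*198 = (11*(-124))*198 = -1364*198 = -270072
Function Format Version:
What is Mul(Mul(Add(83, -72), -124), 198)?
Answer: -270072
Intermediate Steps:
Mul(Mul(Add(83, -72), -124), 198) = Mul(Mul(11, -124), 198) = Mul(-1364, 198) = -270072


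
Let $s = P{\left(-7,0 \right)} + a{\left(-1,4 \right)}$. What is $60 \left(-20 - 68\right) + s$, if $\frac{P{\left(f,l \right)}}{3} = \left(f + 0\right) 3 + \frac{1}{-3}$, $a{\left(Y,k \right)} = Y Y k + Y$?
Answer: $-5341$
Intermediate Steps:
$a{\left(Y,k \right)} = Y + k Y^{2}$ ($a{\left(Y,k \right)} = Y^{2} k + Y = k Y^{2} + Y = Y + k Y^{2}$)
$P{\left(f,l \right)} = -1 + 9 f$ ($P{\left(f,l \right)} = 3 \left(\left(f + 0\right) 3 + \frac{1}{-3}\right) = 3 \left(f 3 - \frac{1}{3}\right) = 3 \left(3 f - \frac{1}{3}\right) = 3 \left(- \frac{1}{3} + 3 f\right) = -1 + 9 f$)
$s = -61$ ($s = \left(-1 + 9 \left(-7\right)\right) - \left(1 - 4\right) = \left(-1 - 63\right) - \left(1 - 4\right) = -64 - -3 = -64 + 3 = -61$)
$60 \left(-20 - 68\right) + s = 60 \left(-20 - 68\right) - 61 = 60 \left(-88\right) - 61 = -5280 - 61 = -5341$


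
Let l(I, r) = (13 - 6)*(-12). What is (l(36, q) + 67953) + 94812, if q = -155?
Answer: 162681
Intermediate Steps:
l(I, r) = -84 (l(I, r) = 7*(-12) = -84)
(l(36, q) + 67953) + 94812 = (-84 + 67953) + 94812 = 67869 + 94812 = 162681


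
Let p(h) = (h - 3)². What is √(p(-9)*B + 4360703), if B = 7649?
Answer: √5462159 ≈ 2337.1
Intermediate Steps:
p(h) = (-3 + h)²
√(p(-9)*B + 4360703) = √((-3 - 9)²*7649 + 4360703) = √((-12)²*7649 + 4360703) = √(144*7649 + 4360703) = √(1101456 + 4360703) = √5462159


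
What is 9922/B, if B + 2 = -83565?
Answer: -902/7597 ≈ -0.11873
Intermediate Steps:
B = -83567 (B = -2 - 83565 = -83567)
9922/B = 9922/(-83567) = 9922*(-1/83567) = -902/7597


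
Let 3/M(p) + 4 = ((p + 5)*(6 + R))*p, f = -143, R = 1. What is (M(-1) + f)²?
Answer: 20967241/1024 ≈ 20476.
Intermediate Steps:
M(p) = 3/(-4 + p*(35 + 7*p)) (M(p) = 3/(-4 + ((p + 5)*(6 + 1))*p) = 3/(-4 + ((5 + p)*7)*p) = 3/(-4 + (35 + 7*p)*p) = 3/(-4 + p*(35 + 7*p)))
(M(-1) + f)² = (3/(-4 + 7*(-1)² + 35*(-1)) - 143)² = (3/(-4 + 7*1 - 35) - 143)² = (3/(-4 + 7 - 35) - 143)² = (3/(-32) - 143)² = (3*(-1/32) - 143)² = (-3/32 - 143)² = (-4579/32)² = 20967241/1024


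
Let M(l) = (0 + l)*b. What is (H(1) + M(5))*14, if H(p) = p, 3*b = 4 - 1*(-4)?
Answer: 602/3 ≈ 200.67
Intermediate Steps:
b = 8/3 (b = (4 - 1*(-4))/3 = (4 + 4)/3 = (⅓)*8 = 8/3 ≈ 2.6667)
M(l) = 8*l/3 (M(l) = (0 + l)*(8/3) = l*(8/3) = 8*l/3)
(H(1) + M(5))*14 = (1 + (8/3)*5)*14 = (1 + 40/3)*14 = (43/3)*14 = 602/3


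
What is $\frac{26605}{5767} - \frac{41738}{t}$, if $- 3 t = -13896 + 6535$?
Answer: $- \frac{526269733}{42450887} \approx -12.397$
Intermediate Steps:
$t = \frac{7361}{3}$ ($t = - \frac{-13896 + 6535}{3} = \left(- \frac{1}{3}\right) \left(-7361\right) = \frac{7361}{3} \approx 2453.7$)
$\frac{26605}{5767} - \frac{41738}{t} = \frac{26605}{5767} - \frac{41738}{\frac{7361}{3}} = 26605 \cdot \frac{1}{5767} - \frac{125214}{7361} = \frac{26605}{5767} - \frac{125214}{7361} = - \frac{526269733}{42450887}$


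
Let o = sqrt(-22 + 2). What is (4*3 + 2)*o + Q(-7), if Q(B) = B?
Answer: -7 + 28*I*sqrt(5) ≈ -7.0 + 62.61*I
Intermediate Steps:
o = 2*I*sqrt(5) (o = sqrt(-20) = 2*I*sqrt(5) ≈ 4.4721*I)
(4*3 + 2)*o + Q(-7) = (4*3 + 2)*(2*I*sqrt(5)) - 7 = (12 + 2)*(2*I*sqrt(5)) - 7 = 14*(2*I*sqrt(5)) - 7 = 28*I*sqrt(5) - 7 = -7 + 28*I*sqrt(5)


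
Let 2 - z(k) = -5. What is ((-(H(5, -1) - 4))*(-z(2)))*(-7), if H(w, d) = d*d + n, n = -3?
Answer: 294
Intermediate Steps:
z(k) = 7 (z(k) = 2 - 1*(-5) = 2 + 5 = 7)
H(w, d) = -3 + d² (H(w, d) = d*d - 3 = d² - 3 = -3 + d²)
((-(H(5, -1) - 4))*(-z(2)))*(-7) = ((-((-3 + (-1)²) - 4))*(-1*7))*(-7) = (-((-3 + 1) - 4)*(-7))*(-7) = (-(-2 - 4)*(-7))*(-7) = (-1*(-6)*(-7))*(-7) = (6*(-7))*(-7) = -42*(-7) = 294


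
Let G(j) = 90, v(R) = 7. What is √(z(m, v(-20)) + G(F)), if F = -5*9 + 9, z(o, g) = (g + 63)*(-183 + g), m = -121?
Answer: I*√12230 ≈ 110.59*I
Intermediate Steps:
z(o, g) = (-183 + g)*(63 + g) (z(o, g) = (63 + g)*(-183 + g) = (-183 + g)*(63 + g))
F = -36 (F = -45 + 9 = -36)
√(z(m, v(-20)) + G(F)) = √((-11529 + 7² - 120*7) + 90) = √((-11529 + 49 - 840) + 90) = √(-12320 + 90) = √(-12230) = I*√12230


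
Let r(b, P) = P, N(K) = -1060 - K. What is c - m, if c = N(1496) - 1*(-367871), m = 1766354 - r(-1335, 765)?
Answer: -1400274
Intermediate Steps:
m = 1765589 (m = 1766354 - 1*765 = 1766354 - 765 = 1765589)
c = 365315 (c = (-1060 - 1*1496) - 1*(-367871) = (-1060 - 1496) + 367871 = -2556 + 367871 = 365315)
c - m = 365315 - 1*1765589 = 365315 - 1765589 = -1400274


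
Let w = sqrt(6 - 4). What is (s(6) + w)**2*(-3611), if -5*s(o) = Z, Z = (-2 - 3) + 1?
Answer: -238326/25 - 28888*sqrt(2)/5 ≈ -17704.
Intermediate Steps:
Z = -4 (Z = -5 + 1 = -4)
s(o) = 4/5 (s(o) = -1/5*(-4) = 4/5)
w = sqrt(2) ≈ 1.4142
(s(6) + w)**2*(-3611) = (4/5 + sqrt(2))**2*(-3611) = -3611*(4/5 + sqrt(2))**2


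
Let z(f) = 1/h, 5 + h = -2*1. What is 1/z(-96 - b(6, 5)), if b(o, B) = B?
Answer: -7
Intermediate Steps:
h = -7 (h = -5 - 2*1 = -5 - 2 = -7)
z(f) = -⅐ (z(f) = 1/(-7) = -⅐)
1/z(-96 - b(6, 5)) = 1/(-⅐) = -7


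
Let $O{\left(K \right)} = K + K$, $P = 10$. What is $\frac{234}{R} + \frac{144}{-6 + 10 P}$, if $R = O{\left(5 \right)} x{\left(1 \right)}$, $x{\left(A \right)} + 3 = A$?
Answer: $- \frac{4779}{470} \approx -10.168$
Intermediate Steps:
$x{\left(A \right)} = -3 + A$
$O{\left(K \right)} = 2 K$
$R = -20$ ($R = 2 \cdot 5 \left(-3 + 1\right) = 10 \left(-2\right) = -20$)
$\frac{234}{R} + \frac{144}{-6 + 10 P} = \frac{234}{-20} + \frac{144}{-6 + 10 \cdot 10} = 234 \left(- \frac{1}{20}\right) + \frac{144}{-6 + 100} = - \frac{117}{10} + \frac{144}{94} = - \frac{117}{10} + 144 \cdot \frac{1}{94} = - \frac{117}{10} + \frac{72}{47} = - \frac{4779}{470}$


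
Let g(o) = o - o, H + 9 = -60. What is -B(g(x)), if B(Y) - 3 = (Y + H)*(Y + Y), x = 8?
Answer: -3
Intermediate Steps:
H = -69 (H = -9 - 60 = -69)
g(o) = 0
B(Y) = 3 + 2*Y*(-69 + Y) (B(Y) = 3 + (Y - 69)*(Y + Y) = 3 + (-69 + Y)*(2*Y) = 3 + 2*Y*(-69 + Y))
-B(g(x)) = -(3 - 138*0 + 2*0²) = -(3 + 0 + 2*0) = -(3 + 0 + 0) = -1*3 = -3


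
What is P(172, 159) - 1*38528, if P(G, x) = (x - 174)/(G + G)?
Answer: -13253647/344 ≈ -38528.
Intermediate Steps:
P(G, x) = (-174 + x)/(2*G) (P(G, x) = (-174 + x)/((2*G)) = (-174 + x)*(1/(2*G)) = (-174 + x)/(2*G))
P(172, 159) - 1*38528 = (½)*(-174 + 159)/172 - 1*38528 = (½)*(1/172)*(-15) - 38528 = -15/344 - 38528 = -13253647/344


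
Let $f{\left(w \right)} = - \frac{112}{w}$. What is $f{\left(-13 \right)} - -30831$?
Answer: $\frac{400915}{13} \approx 30840.0$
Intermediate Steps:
$f{\left(-13 \right)} - -30831 = - \frac{112}{-13} - -30831 = \left(-112\right) \left(- \frac{1}{13}\right) + 30831 = \frac{112}{13} + 30831 = \frac{400915}{13}$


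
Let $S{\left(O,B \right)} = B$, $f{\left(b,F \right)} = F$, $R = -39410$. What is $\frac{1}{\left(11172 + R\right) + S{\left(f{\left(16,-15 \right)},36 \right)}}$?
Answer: $- \frac{1}{28202} \approx -3.5458 \cdot 10^{-5}$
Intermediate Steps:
$\frac{1}{\left(11172 + R\right) + S{\left(f{\left(16,-15 \right)},36 \right)}} = \frac{1}{\left(11172 - 39410\right) + 36} = \frac{1}{-28238 + 36} = \frac{1}{-28202} = - \frac{1}{28202}$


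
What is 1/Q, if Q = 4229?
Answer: 1/4229 ≈ 0.00023646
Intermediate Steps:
1/Q = 1/4229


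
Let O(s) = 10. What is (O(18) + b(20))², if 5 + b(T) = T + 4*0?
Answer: 625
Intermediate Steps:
b(T) = -5 + T (b(T) = -5 + (T + 4*0) = -5 + (T + 0) = -5 + T)
(O(18) + b(20))² = (10 + (-5 + 20))² = (10 + 15)² = 25² = 625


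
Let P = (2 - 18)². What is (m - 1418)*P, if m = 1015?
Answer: -103168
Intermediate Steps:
P = 256 (P = (-16)² = 256)
(m - 1418)*P = (1015 - 1418)*256 = -403*256 = -103168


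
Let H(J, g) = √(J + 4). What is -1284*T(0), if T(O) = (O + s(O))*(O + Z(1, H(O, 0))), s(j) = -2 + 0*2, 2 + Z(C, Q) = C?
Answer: -2568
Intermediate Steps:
H(J, g) = √(4 + J)
Z(C, Q) = -2 + C
s(j) = -2 (s(j) = -2 + 0 = -2)
T(O) = (-1 + O)*(-2 + O) (T(O) = (O - 2)*(O + (-2 + 1)) = (-2 + O)*(O - 1) = (-2 + O)*(-1 + O) = (-1 + O)*(-2 + O))
-1284*T(0) = -1284*(2 + 0² - 3*0) = -1284*(2 + 0 + 0) = -1284*2 = -2568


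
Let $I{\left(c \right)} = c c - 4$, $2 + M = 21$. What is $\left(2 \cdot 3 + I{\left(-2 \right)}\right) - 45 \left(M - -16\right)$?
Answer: $-1569$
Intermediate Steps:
$M = 19$ ($M = -2 + 21 = 19$)
$I{\left(c \right)} = -4 + c^{2}$ ($I{\left(c \right)} = c^{2} - 4 = -4 + c^{2}$)
$\left(2 \cdot 3 + I{\left(-2 \right)}\right) - 45 \left(M - -16\right) = \left(2 \cdot 3 - \left(4 - \left(-2\right)^{2}\right)\right) - 45 \left(19 - -16\right) = \left(6 + \left(-4 + 4\right)\right) - 45 \left(19 + 16\right) = \left(6 + 0\right) - 1575 = 6 - 1575 = -1569$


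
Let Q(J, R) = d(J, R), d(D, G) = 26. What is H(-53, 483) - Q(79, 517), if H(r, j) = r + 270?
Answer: 191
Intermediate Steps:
H(r, j) = 270 + r
Q(J, R) = 26
H(-53, 483) - Q(79, 517) = (270 - 53) - 1*26 = 217 - 26 = 191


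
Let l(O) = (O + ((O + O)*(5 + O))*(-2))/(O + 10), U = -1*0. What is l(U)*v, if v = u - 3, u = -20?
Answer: 0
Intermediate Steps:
v = -23 (v = -20 - 3 = -23)
U = 0
l(O) = (O - 4*O*(5 + O))/(10 + O) (l(O) = (O + ((2*O)*(5 + O))*(-2))/(10 + O) = (O + (2*O*(5 + O))*(-2))/(10 + O) = (O - 4*O*(5 + O))/(10 + O))
l(U)*v = -1*0*(19 + 4*0)/(10 + 0)*(-23) = -1*0*(19 + 0)/10*(-23) = -1*0*⅒*19*(-23) = 0*(-23) = 0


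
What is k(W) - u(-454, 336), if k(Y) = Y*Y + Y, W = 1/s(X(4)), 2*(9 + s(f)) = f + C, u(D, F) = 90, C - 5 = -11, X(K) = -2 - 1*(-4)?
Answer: -10900/121 ≈ -90.083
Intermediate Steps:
X(K) = 2 (X(K) = -2 + 4 = 2)
C = -6 (C = 5 - 11 = -6)
s(f) = -12 + f/2 (s(f) = -9 + (f - 6)/2 = -9 + (-6 + f)/2 = -9 + (-3 + f/2) = -12 + f/2)
W = -1/11 (W = 1/(-12 + (1/2)*2) = 1/(-12 + 1) = 1/(-11) = -1/11 ≈ -0.090909)
k(Y) = Y + Y**2 (k(Y) = Y**2 + Y = Y + Y**2)
k(W) - u(-454, 336) = -(1 - 1/11)/11 - 1*90 = -1/11*10/11 - 90 = -10/121 - 90 = -10900/121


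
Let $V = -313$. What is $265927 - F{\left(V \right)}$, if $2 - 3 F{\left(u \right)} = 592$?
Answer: $\frac{798371}{3} \approx 2.6612 \cdot 10^{5}$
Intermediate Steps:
$F{\left(u \right)} = - \frac{590}{3}$ ($F{\left(u \right)} = \frac{2}{3} - \frac{592}{3} = - \frac{590}{3}$)
$265927 - F{\left(V \right)} = 265927 - - \frac{590}{3} = 265927 + \frac{590}{3} = \frac{798371}{3}$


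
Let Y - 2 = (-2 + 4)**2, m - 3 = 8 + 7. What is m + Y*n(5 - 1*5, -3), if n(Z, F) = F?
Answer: 0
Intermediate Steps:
m = 18 (m = 3 + (8 + 7) = 3 + 15 = 18)
Y = 6 (Y = 2 + (-2 + 4)**2 = 2 + 2**2 = 2 + 4 = 6)
m + Y*n(5 - 1*5, -3) = 18 + 6*(-3) = 18 - 18 = 0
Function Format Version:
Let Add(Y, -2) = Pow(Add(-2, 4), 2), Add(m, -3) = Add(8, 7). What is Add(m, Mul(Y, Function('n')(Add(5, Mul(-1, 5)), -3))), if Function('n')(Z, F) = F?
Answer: 0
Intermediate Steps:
m = 18 (m = Add(3, Add(8, 7)) = Add(3, 15) = 18)
Y = 6 (Y = Add(2, Pow(Add(-2, 4), 2)) = Add(2, Pow(2, 2)) = Add(2, 4) = 6)
Add(m, Mul(Y, Function('n')(Add(5, Mul(-1, 5)), -3))) = Add(18, Mul(6, -3)) = Add(18, -18) = 0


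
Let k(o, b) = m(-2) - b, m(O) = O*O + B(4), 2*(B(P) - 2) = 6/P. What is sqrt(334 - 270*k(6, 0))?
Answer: I*sqrt(5954)/2 ≈ 38.581*I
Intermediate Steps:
B(P) = 2 + 3/P (B(P) = 2 + (6/P)/2 = 2 + 3/P)
m(O) = 11/4 + O**2 (m(O) = O*O + (2 + 3/4) = O**2 + (2 + 3*(1/4)) = O**2 + (2 + 3/4) = O**2 + 11/4 = 11/4 + O**2)
k(o, b) = 27/4 - b (k(o, b) = (11/4 + (-2)**2) - b = (11/4 + 4) - b = 27/4 - b)
sqrt(334 - 270*k(6, 0)) = sqrt(334 - 270*(27/4 - 1*0)) = sqrt(334 - 270*(27/4 + 0)) = sqrt(334 - 270*27/4) = sqrt(334 - 3645/2) = sqrt(-2977/2) = I*sqrt(5954)/2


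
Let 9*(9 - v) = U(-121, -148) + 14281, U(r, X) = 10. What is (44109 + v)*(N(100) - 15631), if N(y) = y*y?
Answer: -718461167/3 ≈ -2.3949e+8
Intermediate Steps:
v = -14210/9 (v = 9 - (10 + 14281)/9 = 9 - ⅑*14291 = 9 - 14291/9 = -14210/9 ≈ -1578.9)
N(y) = y²
(44109 + v)*(N(100) - 15631) = (44109 - 14210/9)*(100² - 15631) = 382771*(10000 - 15631)/9 = (382771/9)*(-5631) = -718461167/3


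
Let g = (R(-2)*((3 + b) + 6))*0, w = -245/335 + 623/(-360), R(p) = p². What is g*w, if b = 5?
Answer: 0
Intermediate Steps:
w = -59381/24120 (w = -245*1/335 + 623*(-1/360) = -49/67 - 623/360 = -59381/24120 ≈ -2.4619)
g = 0 (g = ((-2)²*((3 + 5) + 6))*0 = (4*(8 + 6))*0 = (4*14)*0 = 56*0 = 0)
g*w = 0*(-59381/24120) = 0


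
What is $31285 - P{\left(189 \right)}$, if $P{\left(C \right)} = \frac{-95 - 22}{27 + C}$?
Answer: $\frac{750853}{24} \approx 31286.0$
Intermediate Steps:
$P{\left(C \right)} = - \frac{117}{27 + C}$
$31285 - P{\left(189 \right)} = 31285 - - \frac{117}{27 + 189} = 31285 - - \frac{117}{216} = 31285 - \left(-117\right) \frac{1}{216} = 31285 - - \frac{13}{24} = 31285 + \frac{13}{24} = \frac{750853}{24}$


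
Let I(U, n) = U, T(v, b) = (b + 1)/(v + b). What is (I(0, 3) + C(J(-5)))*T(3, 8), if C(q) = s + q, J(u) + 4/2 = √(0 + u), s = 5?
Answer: 27/11 + 9*I*√5/11 ≈ 2.4545 + 1.8295*I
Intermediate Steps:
T(v, b) = (1 + b)/(b + v)
J(u) = -2 + √u (J(u) = -2 + √(0 + u) = -2 + √u)
C(q) = 5 + q
(I(0, 3) + C(J(-5)))*T(3, 8) = (0 + (5 + (-2 + √(-5))))*((1 + 8)/(8 + 3)) = (0 + (5 + (-2 + I*√5)))*(9/11) = (0 + (3 + I*√5))*((1/11)*9) = (3 + I*√5)*(9/11) = 27/11 + 9*I*√5/11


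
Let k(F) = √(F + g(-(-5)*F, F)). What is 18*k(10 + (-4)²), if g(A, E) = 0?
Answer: 18*√26 ≈ 91.782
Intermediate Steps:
k(F) = √F (k(F) = √(F + 0) = √F)
18*k(10 + (-4)²) = 18*√(10 + (-4)²) = 18*√(10 + 16) = 18*√26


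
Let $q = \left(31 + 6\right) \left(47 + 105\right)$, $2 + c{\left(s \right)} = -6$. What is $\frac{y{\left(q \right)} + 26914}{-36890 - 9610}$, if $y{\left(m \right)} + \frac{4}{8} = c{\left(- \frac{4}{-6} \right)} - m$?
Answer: $- \frac{1373}{3000} \approx -0.45767$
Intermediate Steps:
$c{\left(s \right)} = -8$ ($c{\left(s \right)} = -2 - 6 = -8$)
$q = 5624$ ($q = 37 \cdot 152 = 5624$)
$y{\left(m \right)} = - \frac{17}{2} - m$ ($y{\left(m \right)} = - \frac{1}{2} - \left(8 + m\right) = - \frac{17}{2} - m$)
$\frac{y{\left(q \right)} + 26914}{-36890 - 9610} = \frac{\left(- \frac{17}{2} - 5624\right) + 26914}{-36890 - 9610} = \frac{\left(- \frac{17}{2} - 5624\right) + 26914}{-46500} = \left(- \frac{11265}{2} + 26914\right) \left(- \frac{1}{46500}\right) = \frac{42563}{2} \left(- \frac{1}{46500}\right) = - \frac{1373}{3000}$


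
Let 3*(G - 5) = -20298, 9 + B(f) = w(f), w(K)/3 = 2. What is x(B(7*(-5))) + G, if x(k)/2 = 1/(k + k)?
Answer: -20284/3 ≈ -6761.3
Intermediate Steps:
w(K) = 6 (w(K) = 3*2 = 6)
B(f) = -3 (B(f) = -9 + 6 = -3)
G = -6761 (G = 5 + (⅓)*(-20298) = 5 - 6766 = -6761)
x(k) = 1/k (x(k) = 2/(k + k) = 2/((2*k)) = 2*(1/(2*k)) = 1/k)
x(B(7*(-5))) + G = 1/(-3) - 6761 = -⅓ - 6761 = -20284/3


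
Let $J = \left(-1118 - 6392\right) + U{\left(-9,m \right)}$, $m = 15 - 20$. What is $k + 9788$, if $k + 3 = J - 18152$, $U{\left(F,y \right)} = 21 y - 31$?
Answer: $-16013$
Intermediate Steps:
$m = -5$
$U{\left(F,y \right)} = -31 + 21 y$
$J = -7646$ ($J = \left(-1118 - 6392\right) + \left(-31 + 21 \left(-5\right)\right) = -7510 - 136 = -7646$)
$k = -25801$ ($k = -3 - 25798 = -25801$)
$k + 9788 = -25801 + 9788 = -16013$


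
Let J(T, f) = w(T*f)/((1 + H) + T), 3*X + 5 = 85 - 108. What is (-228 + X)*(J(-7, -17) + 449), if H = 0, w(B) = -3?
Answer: -320044/3 ≈ -1.0668e+5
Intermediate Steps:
X = -28/3 (X = -5/3 + (85 - 108)/3 = -5/3 + (1/3)*(-23) = -5/3 - 23/3 = -28/3 ≈ -9.3333)
J(T, f) = -3/(1 + T) (J(T, f) = -3/((1 + 0) + T) = -3/(1 + T))
(-228 + X)*(J(-7, -17) + 449) = (-228 - 28/3)*(-3/(1 - 7) + 449) = -712*(-3/(-6) + 449)/3 = -712*(-3*(-1/6) + 449)/3 = -712*(1/2 + 449)/3 = -712/3*899/2 = -320044/3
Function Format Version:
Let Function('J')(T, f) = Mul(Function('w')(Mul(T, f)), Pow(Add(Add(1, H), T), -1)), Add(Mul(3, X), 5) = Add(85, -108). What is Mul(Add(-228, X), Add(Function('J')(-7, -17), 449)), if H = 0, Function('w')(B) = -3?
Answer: Rational(-320044, 3) ≈ -1.0668e+5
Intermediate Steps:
X = Rational(-28, 3) (X = Add(Rational(-5, 3), Mul(Rational(1, 3), Add(85, -108))) = Add(Rational(-5, 3), Mul(Rational(1, 3), -23)) = Add(Rational(-5, 3), Rational(-23, 3)) = Rational(-28, 3) ≈ -9.3333)
Function('J')(T, f) = Mul(-3, Pow(Add(1, T), -1)) (Function('J')(T, f) = Mul(-3, Pow(Add(Add(1, 0), T), -1)) = Mul(-3, Pow(Add(1, T), -1)))
Mul(Add(-228, X), Add(Function('J')(-7, -17), 449)) = Mul(Add(-228, Rational(-28, 3)), Add(Mul(-3, Pow(Add(1, -7), -1)), 449)) = Mul(Rational(-712, 3), Add(Mul(-3, Pow(-6, -1)), 449)) = Mul(Rational(-712, 3), Add(Mul(-3, Rational(-1, 6)), 449)) = Mul(Rational(-712, 3), Add(Rational(1, 2), 449)) = Mul(Rational(-712, 3), Rational(899, 2)) = Rational(-320044, 3)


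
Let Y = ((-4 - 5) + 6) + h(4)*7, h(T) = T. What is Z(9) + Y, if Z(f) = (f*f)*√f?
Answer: 268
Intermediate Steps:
Z(f) = f^(5/2) (Z(f) = f²*√f = f^(5/2))
Y = 25 (Y = ((-4 - 5) + 6) + 4*7 = (-9 + 6) + 28 = -3 + 28 = 25)
Z(9) + Y = 9^(5/2) + 25 = 243 + 25 = 268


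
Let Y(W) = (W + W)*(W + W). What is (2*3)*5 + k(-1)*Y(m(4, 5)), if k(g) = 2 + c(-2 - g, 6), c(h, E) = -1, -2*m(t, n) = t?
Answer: 46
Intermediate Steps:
m(t, n) = -t/2
k(g) = 1 (k(g) = 2 - 1 = 1)
Y(W) = 4*W**2 (Y(W) = (2*W)*(2*W) = 4*W**2)
(2*3)*5 + k(-1)*Y(m(4, 5)) = (2*3)*5 + 1*(4*(-1/2*4)**2) = 6*5 + 1*(4*(-2)**2) = 30 + 1*(4*4) = 30 + 1*16 = 30 + 16 = 46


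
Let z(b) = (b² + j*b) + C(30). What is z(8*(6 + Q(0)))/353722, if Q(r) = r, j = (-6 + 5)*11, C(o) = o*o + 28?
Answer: 1352/176861 ≈ 0.0076444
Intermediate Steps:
C(o) = 28 + o² (C(o) = o² + 28 = 28 + o²)
j = -11 (j = -1*11 = -11)
z(b) = 928 + b² - 11*b (z(b) = (b² - 11*b) + (28 + 30²) = (b² - 11*b) + (28 + 900) = (b² - 11*b) + 928 = 928 + b² - 11*b)
z(8*(6 + Q(0)))/353722 = (928 + (8*(6 + 0))² - 88*(6 + 0))/353722 = (928 + (8*6)² - 88*6)*(1/353722) = (928 + 48² - 11*48)*(1/353722) = (928 + 2304 - 528)*(1/353722) = 2704*(1/353722) = 1352/176861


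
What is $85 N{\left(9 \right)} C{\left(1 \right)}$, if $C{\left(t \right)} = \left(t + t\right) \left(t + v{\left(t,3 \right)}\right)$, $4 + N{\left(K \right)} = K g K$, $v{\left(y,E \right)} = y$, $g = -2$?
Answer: $-56440$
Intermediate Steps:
$N{\left(K \right)} = -4 - 2 K^{2}$ ($N{\left(K \right)} = -4 + K \left(-2\right) K = -4 + - 2 K K = -4 - 2 K^{2}$)
$C{\left(t \right)} = 4 t^{2}$ ($C{\left(t \right)} = \left(t + t\right) \left(t + t\right) = 2 t 2 t = 4 t^{2}$)
$85 N{\left(9 \right)} C{\left(1 \right)} = 85 \left(-4 - 2 \cdot 9^{2}\right) 4 \cdot 1^{2} = 85 \left(-4 - 162\right) 4 \cdot 1 = 85 \left(-4 - 162\right) 4 = 85 \left(-166\right) 4 = \left(-14110\right) 4 = -56440$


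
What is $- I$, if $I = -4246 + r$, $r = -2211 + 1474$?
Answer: $4983$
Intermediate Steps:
$r = -737$
$I = -4983$ ($I = -4246 - 737 = -4983$)
$- I = \left(-1\right) \left(-4983\right) = 4983$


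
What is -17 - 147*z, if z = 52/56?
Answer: -307/2 ≈ -153.50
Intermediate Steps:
z = 13/14 (z = 52*(1/56) = 13/14 ≈ 0.92857)
-17 - 147*z = -17 - 147*13/14 = -17 - 273/2 = -307/2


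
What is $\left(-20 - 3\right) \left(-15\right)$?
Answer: $345$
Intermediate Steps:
$\left(-20 - 3\right) \left(-15\right) = \left(-23\right) \left(-15\right) = 345$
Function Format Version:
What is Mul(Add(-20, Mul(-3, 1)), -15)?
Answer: 345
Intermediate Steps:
Mul(Add(-20, Mul(-3, 1)), -15) = Mul(Add(-20, -3), -15) = Mul(-23, -15) = 345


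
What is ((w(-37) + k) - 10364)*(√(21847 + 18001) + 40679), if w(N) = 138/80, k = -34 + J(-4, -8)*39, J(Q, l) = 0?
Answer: -16916402829/40 - 415851*√9962/20 ≈ -4.2499e+8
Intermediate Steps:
k = -34 (k = -34 + 0*39 = -34 + 0 = -34)
w(N) = 69/40 (w(N) = 138*(1/80) = 69/40)
((w(-37) + k) - 10364)*(√(21847 + 18001) + 40679) = ((69/40 - 34) - 10364)*(√(21847 + 18001) + 40679) = (-1291/40 - 10364)*(√39848 + 40679) = -415851*(2*√9962 + 40679)/40 = -415851*(40679 + 2*√9962)/40 = -16916402829/40 - 415851*√9962/20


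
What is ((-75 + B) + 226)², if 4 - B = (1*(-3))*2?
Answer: 25921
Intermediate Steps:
B = 10 (B = 4 - 1*(-3)*2 = 4 - (-3)*2 = 4 - 1*(-6) = 4 + 6 = 10)
((-75 + B) + 226)² = ((-75 + 10) + 226)² = (-65 + 226)² = 161² = 25921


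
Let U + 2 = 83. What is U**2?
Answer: 6561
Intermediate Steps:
U = 81 (U = -2 + 83 = 81)
U**2 = 81**2 = 6561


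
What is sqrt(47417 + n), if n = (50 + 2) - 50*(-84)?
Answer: 3*sqrt(5741) ≈ 227.31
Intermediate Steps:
n = 4252 (n = 52 + 4200 = 4252)
sqrt(47417 + n) = sqrt(47417 + 4252) = sqrt(51669) = 3*sqrt(5741)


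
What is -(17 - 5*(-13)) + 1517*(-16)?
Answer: -24354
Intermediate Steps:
-(17 - 5*(-13)) + 1517*(-16) = -(17 + 65) - 24272 = -1*82 - 24272 = -82 - 24272 = -24354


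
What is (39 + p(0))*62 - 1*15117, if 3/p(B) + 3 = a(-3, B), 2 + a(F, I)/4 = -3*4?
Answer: -749427/59 ≈ -12702.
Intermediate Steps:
a(F, I) = -56 (a(F, I) = -8 + 4*(-3*4) = -8 + 4*(-12) = -8 - 48 = -56)
p(B) = -3/59 (p(B) = 3/(-3 - 56) = 3/(-59) = 3*(-1/59) = -3/59)
(39 + p(0))*62 - 1*15117 = (39 - 3/59)*62 - 1*15117 = (2298/59)*62 - 15117 = 142476/59 - 15117 = -749427/59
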